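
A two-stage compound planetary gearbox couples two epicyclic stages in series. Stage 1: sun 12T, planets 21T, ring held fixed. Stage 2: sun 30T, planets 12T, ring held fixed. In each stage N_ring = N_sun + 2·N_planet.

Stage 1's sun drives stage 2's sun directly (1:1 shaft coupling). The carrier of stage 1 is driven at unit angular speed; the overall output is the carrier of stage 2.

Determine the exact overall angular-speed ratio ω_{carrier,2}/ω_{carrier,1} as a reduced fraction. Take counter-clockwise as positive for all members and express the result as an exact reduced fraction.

55/28

Stage 1: N_ring = 12 + 2·21 = 54
Stage 1: 12(ω_s−ω_c) = −54(ω_r−ω_c),  ω_r=0, ω_c=1
Stage 1: ω_s = 1 − (54/12)(0−1) = 11/2
  ⇒ ω_s¹/ω_c¹ = 11/2
Stage 2: N_ring = 30 + 2·12 = 54
Stage 2: 30(ω_s−ω_c) = −54(ω_r−ω_c),  ω_r=0, ω_s=1
Stage 2: 30(1−ω_c) = −54(0−ω_c)  ⇒  84ω_c = 30  ⇒  ω_c = 5/14
  ⇒ ω_c²/ω_s² = 5/14
Coupling ω_s² = ω_s¹ ⇒ overall = 11/2 × 5/14 = 55/28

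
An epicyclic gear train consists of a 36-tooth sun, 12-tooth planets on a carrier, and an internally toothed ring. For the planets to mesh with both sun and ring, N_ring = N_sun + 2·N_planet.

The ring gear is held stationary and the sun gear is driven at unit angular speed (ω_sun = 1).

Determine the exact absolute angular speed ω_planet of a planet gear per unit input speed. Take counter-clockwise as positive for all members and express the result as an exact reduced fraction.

-3/2

N_ring = 36 + 2·12 = 60
36(ω_s−ω_c) = −60(ω_r−ω_c),  ω_r=0, ω_s=1
36(1−ω_c) = −60(0−ω_c)  ⇒  96ω_c = 36  ⇒  ω_c = 3/8
sun–planet: 36·(1−3/8) = −12·(ω_p−ω_c)  ⇒  ω_p−ω_c = −(36/12)·(5/8) = -15/8
ω_p = 3/8 − 15/8 = -3/2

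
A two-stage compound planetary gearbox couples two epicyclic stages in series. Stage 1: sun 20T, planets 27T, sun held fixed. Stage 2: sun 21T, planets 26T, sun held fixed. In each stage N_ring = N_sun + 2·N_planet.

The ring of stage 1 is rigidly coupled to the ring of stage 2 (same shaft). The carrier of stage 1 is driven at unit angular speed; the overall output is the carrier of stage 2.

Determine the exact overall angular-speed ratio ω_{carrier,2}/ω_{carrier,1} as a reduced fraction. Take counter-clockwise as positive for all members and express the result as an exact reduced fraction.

Stage 1: N_ring = 20 + 2·27 = 74
Stage 1: 20(ω_s−ω_c) = −74(ω_r−ω_c),  ω_s=0, ω_c=1
Stage 1: ω_r = 1 − (20/74)(0−1) = 47/37
  ⇒ ω_r¹/ω_c¹ = 47/37
Stage 2: N_ring = 21 + 2·26 = 73
Stage 2: 21(ω_s−ω_c) = −73(ω_r−ω_c),  ω_s=0, ω_r=1
Stage 2: 21(0−ω_c) = −73(1−ω_c)  ⇒  94ω_c = 73  ⇒  ω_c = 73/94
  ⇒ ω_c²/ω_r² = 73/94
Coupling ω_r² = ω_r¹ ⇒ overall = 47/37 × 73/94 = 73/74

73/74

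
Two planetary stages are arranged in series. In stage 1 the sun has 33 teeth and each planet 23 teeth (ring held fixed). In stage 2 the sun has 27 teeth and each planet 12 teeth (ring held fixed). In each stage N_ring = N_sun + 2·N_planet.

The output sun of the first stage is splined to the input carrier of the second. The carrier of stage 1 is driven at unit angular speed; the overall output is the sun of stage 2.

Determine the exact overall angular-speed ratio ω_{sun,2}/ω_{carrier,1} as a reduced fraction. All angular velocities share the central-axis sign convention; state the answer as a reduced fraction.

Stage 1: N_ring = 33 + 2·23 = 79
Stage 1: 33(ω_s−ω_c) = −79(ω_r−ω_c),  ω_r=0, ω_c=1
Stage 1: ω_s = 1 − (79/33)(0−1) = 112/33
  ⇒ ω_s¹/ω_c¹ = 112/33
Stage 2: N_ring = 27 + 2·12 = 51
Stage 2: 27(ω_s−ω_c) = −51(ω_r−ω_c),  ω_r=0, ω_c=1
Stage 2: ω_s = 1 − (51/27)(0−1) = 26/9
  ⇒ ω_s²/ω_c² = 26/9
Coupling ω_c² = ω_s¹ ⇒ overall = 112/33 × 26/9 = 2912/297

2912/297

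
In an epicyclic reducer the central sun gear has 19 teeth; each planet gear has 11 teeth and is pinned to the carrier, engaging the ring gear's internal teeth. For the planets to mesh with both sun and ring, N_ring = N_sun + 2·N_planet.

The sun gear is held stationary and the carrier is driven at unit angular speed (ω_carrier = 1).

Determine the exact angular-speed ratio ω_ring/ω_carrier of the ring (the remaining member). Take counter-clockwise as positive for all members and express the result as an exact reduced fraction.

N_ring = 19 + 2·11 = 41
19(ω_s−ω_c) = −41(ω_r−ω_c),  ω_s=0, ω_c=1
ω_r = 1 − (19/41)(0−1) = 60/41
ω_r/ω_c = 60/41

60/41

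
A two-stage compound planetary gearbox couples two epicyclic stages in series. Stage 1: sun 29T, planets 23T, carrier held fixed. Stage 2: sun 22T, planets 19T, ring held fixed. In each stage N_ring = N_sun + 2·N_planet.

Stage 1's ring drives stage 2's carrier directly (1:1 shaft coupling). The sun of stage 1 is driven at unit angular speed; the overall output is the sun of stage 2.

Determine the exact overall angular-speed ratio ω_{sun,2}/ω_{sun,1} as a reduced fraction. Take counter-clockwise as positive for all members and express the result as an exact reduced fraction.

-1189/825

Stage 1: N_ring = 29 + 2·23 = 75
Stage 1: 29(ω_s−ω_c) = −75(ω_r−ω_c),  ω_c=0, ω_s=1
Stage 1: ω_r = 0 − (29/75)(1−0) = -29/75
  ⇒ ω_r¹/ω_s¹ = -29/75
Stage 2: N_ring = 22 + 2·19 = 60
Stage 2: 22(ω_s−ω_c) = −60(ω_r−ω_c),  ω_r=0, ω_c=1
Stage 2: ω_s = 1 − (60/22)(0−1) = 41/11
  ⇒ ω_s²/ω_c² = 41/11
Coupling ω_c² = ω_r¹ ⇒ overall = -29/75 × 41/11 = -1189/825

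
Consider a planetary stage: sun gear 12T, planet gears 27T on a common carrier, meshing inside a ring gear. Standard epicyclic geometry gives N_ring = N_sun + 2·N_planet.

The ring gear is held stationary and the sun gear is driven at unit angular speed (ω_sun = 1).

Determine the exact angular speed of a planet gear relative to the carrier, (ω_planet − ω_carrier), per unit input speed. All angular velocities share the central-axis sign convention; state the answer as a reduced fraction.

N_ring = 12 + 2·27 = 66
12(ω_s−ω_c) = −66(ω_r−ω_c),  ω_r=0, ω_s=1
12(1−ω_c) = −66(0−ω_c)  ⇒  78ω_c = 12  ⇒  ω_c = 2/13
sun–planet: 12·(1−2/13) = −27·(ω_p−ω_c)  ⇒  ω_p−ω_c = −(12/27)·(11/13) = -44/117

-44/117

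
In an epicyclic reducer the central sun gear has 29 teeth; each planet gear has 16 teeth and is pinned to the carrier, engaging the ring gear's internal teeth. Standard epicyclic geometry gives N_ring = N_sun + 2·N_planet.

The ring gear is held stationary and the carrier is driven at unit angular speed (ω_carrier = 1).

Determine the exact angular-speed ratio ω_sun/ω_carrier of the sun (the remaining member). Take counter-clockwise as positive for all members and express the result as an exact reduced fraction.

N_ring = 29 + 2·16 = 61
29(ω_s−ω_c) = −61(ω_r−ω_c),  ω_r=0, ω_c=1
ω_s = 1 − (61/29)(0−1) = 90/29
ω_s/ω_c = 90/29

90/29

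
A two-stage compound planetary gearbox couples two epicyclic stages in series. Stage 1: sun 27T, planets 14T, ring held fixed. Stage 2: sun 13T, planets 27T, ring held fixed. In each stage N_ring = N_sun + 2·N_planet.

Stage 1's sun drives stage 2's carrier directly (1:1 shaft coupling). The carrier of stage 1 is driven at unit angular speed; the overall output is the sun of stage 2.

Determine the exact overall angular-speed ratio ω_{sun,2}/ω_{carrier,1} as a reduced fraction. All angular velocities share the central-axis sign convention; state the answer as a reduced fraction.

6560/351

Stage 1: N_ring = 27 + 2·14 = 55
Stage 1: 27(ω_s−ω_c) = −55(ω_r−ω_c),  ω_r=0, ω_c=1
Stage 1: ω_s = 1 − (55/27)(0−1) = 82/27
  ⇒ ω_s¹/ω_c¹ = 82/27
Stage 2: N_ring = 13 + 2·27 = 67
Stage 2: 13(ω_s−ω_c) = −67(ω_r−ω_c),  ω_r=0, ω_c=1
Stage 2: ω_s = 1 − (67/13)(0−1) = 80/13
  ⇒ ω_s²/ω_c² = 80/13
Coupling ω_c² = ω_s¹ ⇒ overall = 82/27 × 80/13 = 6560/351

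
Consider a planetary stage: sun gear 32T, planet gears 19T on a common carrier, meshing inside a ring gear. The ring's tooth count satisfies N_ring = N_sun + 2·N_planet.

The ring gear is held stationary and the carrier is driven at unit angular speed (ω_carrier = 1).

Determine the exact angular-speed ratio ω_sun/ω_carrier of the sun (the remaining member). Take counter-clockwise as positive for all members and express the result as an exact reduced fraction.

51/16

N_ring = 32 + 2·19 = 70
32(ω_s−ω_c) = −70(ω_r−ω_c),  ω_r=0, ω_c=1
ω_s = 1 − (70/32)(0−1) = 51/16
ω_s/ω_c = 51/16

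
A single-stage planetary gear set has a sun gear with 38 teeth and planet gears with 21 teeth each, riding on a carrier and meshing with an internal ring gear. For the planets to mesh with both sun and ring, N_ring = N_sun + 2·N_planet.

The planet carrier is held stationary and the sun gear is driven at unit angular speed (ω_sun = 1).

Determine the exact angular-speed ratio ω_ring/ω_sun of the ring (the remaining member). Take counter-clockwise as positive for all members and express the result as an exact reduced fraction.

N_ring = 38 + 2·21 = 80
38(ω_s−ω_c) = −80(ω_r−ω_c),  ω_c=0, ω_s=1
ω_r = 0 − (38/80)(1−0) = -19/40
ω_r/ω_s = -19/40

-19/40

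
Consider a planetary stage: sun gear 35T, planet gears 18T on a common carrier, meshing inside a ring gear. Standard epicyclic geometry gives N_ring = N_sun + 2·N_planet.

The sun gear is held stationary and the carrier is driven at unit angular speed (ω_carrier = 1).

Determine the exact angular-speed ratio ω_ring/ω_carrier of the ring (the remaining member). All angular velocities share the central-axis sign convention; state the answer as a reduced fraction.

N_ring = 35 + 2·18 = 71
35(ω_s−ω_c) = −71(ω_r−ω_c),  ω_s=0, ω_c=1
ω_r = 1 − (35/71)(0−1) = 106/71
ω_r/ω_c = 106/71

106/71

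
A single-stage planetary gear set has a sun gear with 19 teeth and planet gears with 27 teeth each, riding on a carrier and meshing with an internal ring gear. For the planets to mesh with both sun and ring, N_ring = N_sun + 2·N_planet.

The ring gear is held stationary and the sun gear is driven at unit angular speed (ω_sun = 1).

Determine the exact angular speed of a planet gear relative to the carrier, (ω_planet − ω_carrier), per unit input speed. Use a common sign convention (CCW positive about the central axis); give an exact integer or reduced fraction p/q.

N_ring = 19 + 2·27 = 73
19(ω_s−ω_c) = −73(ω_r−ω_c),  ω_r=0, ω_s=1
19(1−ω_c) = −73(0−ω_c)  ⇒  92ω_c = 19  ⇒  ω_c = 19/92
sun–planet: 19·(1−19/92) = −27·(ω_p−ω_c)  ⇒  ω_p−ω_c = −(19/27)·(73/92) = -1387/2484

-1387/2484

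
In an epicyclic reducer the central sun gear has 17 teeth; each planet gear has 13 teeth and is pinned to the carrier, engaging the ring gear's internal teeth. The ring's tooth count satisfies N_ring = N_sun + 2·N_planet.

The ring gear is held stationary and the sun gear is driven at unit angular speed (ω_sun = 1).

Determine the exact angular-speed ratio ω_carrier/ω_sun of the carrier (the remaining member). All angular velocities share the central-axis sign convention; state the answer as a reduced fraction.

N_ring = 17 + 2·13 = 43
17(ω_s−ω_c) = −43(ω_r−ω_c),  ω_r=0, ω_s=1
17(1−ω_c) = −43(0−ω_c)  ⇒  60ω_c = 17  ⇒  ω_c = 17/60
ω_c/ω_s = 17/60

17/60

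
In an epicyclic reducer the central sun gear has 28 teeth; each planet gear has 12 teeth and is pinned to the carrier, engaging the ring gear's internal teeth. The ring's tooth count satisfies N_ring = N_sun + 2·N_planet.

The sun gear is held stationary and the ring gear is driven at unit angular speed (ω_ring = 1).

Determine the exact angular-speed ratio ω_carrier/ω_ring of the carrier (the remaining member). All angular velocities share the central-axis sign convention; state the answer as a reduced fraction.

N_ring = 28 + 2·12 = 52
28(ω_s−ω_c) = −52(ω_r−ω_c),  ω_s=0, ω_r=1
28(0−ω_c) = −52(1−ω_c)  ⇒  80ω_c = 52  ⇒  ω_c = 13/20
ω_c/ω_r = 13/20

13/20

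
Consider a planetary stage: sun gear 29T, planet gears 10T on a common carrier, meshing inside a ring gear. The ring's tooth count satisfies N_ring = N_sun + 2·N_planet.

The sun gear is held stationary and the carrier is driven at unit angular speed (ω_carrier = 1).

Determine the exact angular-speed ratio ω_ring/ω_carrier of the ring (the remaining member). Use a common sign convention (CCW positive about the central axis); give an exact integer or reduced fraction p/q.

78/49

N_ring = 29 + 2·10 = 49
29(ω_s−ω_c) = −49(ω_r−ω_c),  ω_s=0, ω_c=1
ω_r = 1 − (29/49)(0−1) = 78/49
ω_r/ω_c = 78/49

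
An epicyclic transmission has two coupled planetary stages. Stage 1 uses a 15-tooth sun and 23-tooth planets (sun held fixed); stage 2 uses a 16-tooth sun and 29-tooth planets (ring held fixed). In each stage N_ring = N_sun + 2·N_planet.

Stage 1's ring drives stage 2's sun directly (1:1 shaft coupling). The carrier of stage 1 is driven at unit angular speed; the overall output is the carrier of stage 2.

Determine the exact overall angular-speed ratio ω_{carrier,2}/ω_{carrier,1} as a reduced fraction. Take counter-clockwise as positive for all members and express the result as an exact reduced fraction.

608/2745

Stage 1: N_ring = 15 + 2·23 = 61
Stage 1: 15(ω_s−ω_c) = −61(ω_r−ω_c),  ω_s=0, ω_c=1
Stage 1: ω_r = 1 − (15/61)(0−1) = 76/61
  ⇒ ω_r¹/ω_c¹ = 76/61
Stage 2: N_ring = 16 + 2·29 = 74
Stage 2: 16(ω_s−ω_c) = −74(ω_r−ω_c),  ω_r=0, ω_s=1
Stage 2: 16(1−ω_c) = −74(0−ω_c)  ⇒  90ω_c = 16  ⇒  ω_c = 8/45
  ⇒ ω_c²/ω_s² = 8/45
Coupling ω_s² = ω_r¹ ⇒ overall = 76/61 × 8/45 = 608/2745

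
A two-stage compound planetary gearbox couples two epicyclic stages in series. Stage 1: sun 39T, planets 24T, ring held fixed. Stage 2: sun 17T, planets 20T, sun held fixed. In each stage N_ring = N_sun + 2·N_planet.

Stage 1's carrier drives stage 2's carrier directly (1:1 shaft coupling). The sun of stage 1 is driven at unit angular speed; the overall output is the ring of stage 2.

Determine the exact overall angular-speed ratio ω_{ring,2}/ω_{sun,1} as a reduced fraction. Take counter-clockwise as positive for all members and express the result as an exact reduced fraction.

481/1197

Stage 1: N_ring = 39 + 2·24 = 87
Stage 1: 39(ω_s−ω_c) = −87(ω_r−ω_c),  ω_r=0, ω_s=1
Stage 1: 39(1−ω_c) = −87(0−ω_c)  ⇒  126ω_c = 39  ⇒  ω_c = 13/42
  ⇒ ω_c¹/ω_s¹ = 13/42
Stage 2: N_ring = 17 + 2·20 = 57
Stage 2: 17(ω_s−ω_c) = −57(ω_r−ω_c),  ω_s=0, ω_c=1
Stage 2: ω_r = 1 − (17/57)(0−1) = 74/57
  ⇒ ω_r²/ω_c² = 74/57
Coupling ω_c² = ω_c¹ ⇒ overall = 13/42 × 74/57 = 481/1197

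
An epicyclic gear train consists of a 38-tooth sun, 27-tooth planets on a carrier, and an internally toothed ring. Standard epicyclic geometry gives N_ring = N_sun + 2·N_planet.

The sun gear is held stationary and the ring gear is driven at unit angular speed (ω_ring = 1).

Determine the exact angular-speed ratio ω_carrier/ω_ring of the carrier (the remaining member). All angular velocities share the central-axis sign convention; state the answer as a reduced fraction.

N_ring = 38 + 2·27 = 92
38(ω_s−ω_c) = −92(ω_r−ω_c),  ω_s=0, ω_r=1
38(0−ω_c) = −92(1−ω_c)  ⇒  130ω_c = 92  ⇒  ω_c = 46/65
ω_c/ω_r = 46/65

46/65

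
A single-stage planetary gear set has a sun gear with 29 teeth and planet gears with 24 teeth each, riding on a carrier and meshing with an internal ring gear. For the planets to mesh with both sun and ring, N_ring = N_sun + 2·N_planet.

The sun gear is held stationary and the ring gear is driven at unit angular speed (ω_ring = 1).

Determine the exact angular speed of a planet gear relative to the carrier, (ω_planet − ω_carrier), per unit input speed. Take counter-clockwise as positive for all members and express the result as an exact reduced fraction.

2233/2544

N_ring = 29 + 2·24 = 77
29(ω_s−ω_c) = −77(ω_r−ω_c),  ω_s=0, ω_r=1
29(0−ω_c) = −77(1−ω_c)  ⇒  106ω_c = 77  ⇒  ω_c = 77/106
sun–planet: 29·(0−77/106) = −24·(ω_p−ω_c)  ⇒  ω_p−ω_c = −(29/24)·(-77/106) = 2233/2544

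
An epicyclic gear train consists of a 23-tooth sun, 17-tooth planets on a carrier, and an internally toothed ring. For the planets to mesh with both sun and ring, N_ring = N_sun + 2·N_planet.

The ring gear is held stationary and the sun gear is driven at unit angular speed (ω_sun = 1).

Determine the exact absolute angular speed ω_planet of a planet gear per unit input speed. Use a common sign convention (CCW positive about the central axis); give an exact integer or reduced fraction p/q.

-23/34

N_ring = 23 + 2·17 = 57
23(ω_s−ω_c) = −57(ω_r−ω_c),  ω_r=0, ω_s=1
23(1−ω_c) = −57(0−ω_c)  ⇒  80ω_c = 23  ⇒  ω_c = 23/80
sun–planet: 23·(1−23/80) = −17·(ω_p−ω_c)  ⇒  ω_p−ω_c = −(23/17)·(57/80) = -1311/1360
ω_p = 23/80 − 1311/1360 = -23/34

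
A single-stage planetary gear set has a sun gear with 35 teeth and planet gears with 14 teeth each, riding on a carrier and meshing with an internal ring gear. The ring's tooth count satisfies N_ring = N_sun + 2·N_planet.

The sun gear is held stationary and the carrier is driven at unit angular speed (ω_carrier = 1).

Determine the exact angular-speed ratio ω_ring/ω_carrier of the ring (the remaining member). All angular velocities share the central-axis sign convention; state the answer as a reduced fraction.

14/9

N_ring = 35 + 2·14 = 63
35(ω_s−ω_c) = −63(ω_r−ω_c),  ω_s=0, ω_c=1
ω_r = 1 − (35/63)(0−1) = 14/9
ω_r/ω_c = 14/9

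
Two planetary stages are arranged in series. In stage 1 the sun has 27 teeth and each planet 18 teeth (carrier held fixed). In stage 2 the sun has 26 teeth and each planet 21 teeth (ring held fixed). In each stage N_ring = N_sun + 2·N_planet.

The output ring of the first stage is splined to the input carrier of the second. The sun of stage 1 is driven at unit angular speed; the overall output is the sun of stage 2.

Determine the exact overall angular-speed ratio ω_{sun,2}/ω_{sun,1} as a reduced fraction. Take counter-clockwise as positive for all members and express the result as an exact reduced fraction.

-141/91

Stage 1: N_ring = 27 + 2·18 = 63
Stage 1: 27(ω_s−ω_c) = −63(ω_r−ω_c),  ω_c=0, ω_s=1
Stage 1: ω_r = 0 − (27/63)(1−0) = -3/7
  ⇒ ω_r¹/ω_s¹ = -3/7
Stage 2: N_ring = 26 + 2·21 = 68
Stage 2: 26(ω_s−ω_c) = −68(ω_r−ω_c),  ω_r=0, ω_c=1
Stage 2: ω_s = 1 − (68/26)(0−1) = 47/13
  ⇒ ω_s²/ω_c² = 47/13
Coupling ω_c² = ω_r¹ ⇒ overall = -3/7 × 47/13 = -141/91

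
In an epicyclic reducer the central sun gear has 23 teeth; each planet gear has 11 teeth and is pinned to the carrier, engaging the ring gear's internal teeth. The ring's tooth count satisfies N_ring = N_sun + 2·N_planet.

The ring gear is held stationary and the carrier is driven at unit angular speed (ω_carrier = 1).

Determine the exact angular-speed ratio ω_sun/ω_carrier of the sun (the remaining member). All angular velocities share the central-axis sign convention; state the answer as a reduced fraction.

N_ring = 23 + 2·11 = 45
23(ω_s−ω_c) = −45(ω_r−ω_c),  ω_r=0, ω_c=1
ω_s = 1 − (45/23)(0−1) = 68/23
ω_s/ω_c = 68/23

68/23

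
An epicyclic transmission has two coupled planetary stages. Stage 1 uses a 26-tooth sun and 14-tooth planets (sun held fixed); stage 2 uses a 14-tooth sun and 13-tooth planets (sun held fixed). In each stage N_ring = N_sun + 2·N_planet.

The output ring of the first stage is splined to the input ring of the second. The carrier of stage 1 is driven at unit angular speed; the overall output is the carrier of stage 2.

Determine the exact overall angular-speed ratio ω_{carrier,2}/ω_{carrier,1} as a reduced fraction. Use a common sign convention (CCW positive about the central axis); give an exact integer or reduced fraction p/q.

800/729

Stage 1: N_ring = 26 + 2·14 = 54
Stage 1: 26(ω_s−ω_c) = −54(ω_r−ω_c),  ω_s=0, ω_c=1
Stage 1: ω_r = 1 − (26/54)(0−1) = 40/27
  ⇒ ω_r¹/ω_c¹ = 40/27
Stage 2: N_ring = 14 + 2·13 = 40
Stage 2: 14(ω_s−ω_c) = −40(ω_r−ω_c),  ω_s=0, ω_r=1
Stage 2: 14(0−ω_c) = −40(1−ω_c)  ⇒  54ω_c = 40  ⇒  ω_c = 20/27
  ⇒ ω_c²/ω_r² = 20/27
Coupling ω_r² = ω_r¹ ⇒ overall = 40/27 × 20/27 = 800/729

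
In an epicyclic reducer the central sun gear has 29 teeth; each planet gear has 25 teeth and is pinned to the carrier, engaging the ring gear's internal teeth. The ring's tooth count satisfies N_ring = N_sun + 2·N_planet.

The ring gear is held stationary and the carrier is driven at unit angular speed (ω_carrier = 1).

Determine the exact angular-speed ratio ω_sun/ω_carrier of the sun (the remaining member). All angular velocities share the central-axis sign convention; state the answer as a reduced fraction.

N_ring = 29 + 2·25 = 79
29(ω_s−ω_c) = −79(ω_r−ω_c),  ω_r=0, ω_c=1
ω_s = 1 − (79/29)(0−1) = 108/29
ω_s/ω_c = 108/29

108/29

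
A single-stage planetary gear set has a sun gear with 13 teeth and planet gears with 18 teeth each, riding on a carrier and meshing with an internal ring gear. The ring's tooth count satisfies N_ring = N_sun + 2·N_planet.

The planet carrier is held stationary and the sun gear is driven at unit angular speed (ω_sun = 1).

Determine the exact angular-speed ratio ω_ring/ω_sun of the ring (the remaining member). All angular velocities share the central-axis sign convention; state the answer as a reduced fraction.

N_ring = 13 + 2·18 = 49
13(ω_s−ω_c) = −49(ω_r−ω_c),  ω_c=0, ω_s=1
ω_r = 0 − (13/49)(1−0) = -13/49
ω_r/ω_s = -13/49

-13/49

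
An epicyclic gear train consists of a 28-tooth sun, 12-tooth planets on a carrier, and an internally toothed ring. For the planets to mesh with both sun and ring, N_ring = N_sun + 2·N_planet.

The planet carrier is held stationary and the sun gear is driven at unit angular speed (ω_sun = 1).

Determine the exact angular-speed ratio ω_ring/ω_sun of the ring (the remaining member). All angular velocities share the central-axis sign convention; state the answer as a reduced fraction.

N_ring = 28 + 2·12 = 52
28(ω_s−ω_c) = −52(ω_r−ω_c),  ω_c=0, ω_s=1
ω_r = 0 − (28/52)(1−0) = -7/13
ω_r/ω_s = -7/13

-7/13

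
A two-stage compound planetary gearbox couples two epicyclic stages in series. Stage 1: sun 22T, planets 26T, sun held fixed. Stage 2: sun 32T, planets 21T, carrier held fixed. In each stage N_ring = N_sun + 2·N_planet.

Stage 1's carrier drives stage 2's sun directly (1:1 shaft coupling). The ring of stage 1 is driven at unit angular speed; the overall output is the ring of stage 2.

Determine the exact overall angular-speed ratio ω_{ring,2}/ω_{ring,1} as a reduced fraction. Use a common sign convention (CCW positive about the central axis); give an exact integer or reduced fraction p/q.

Stage 1: N_ring = 22 + 2·26 = 74
Stage 1: 22(ω_s−ω_c) = −74(ω_r−ω_c),  ω_s=0, ω_r=1
Stage 1: 22(0−ω_c) = −74(1−ω_c)  ⇒  96ω_c = 74  ⇒  ω_c = 37/48
  ⇒ ω_c¹/ω_r¹ = 37/48
Stage 2: N_ring = 32 + 2·21 = 74
Stage 2: 32(ω_s−ω_c) = −74(ω_r−ω_c),  ω_c=0, ω_s=1
Stage 2: ω_r = 0 − (32/74)(1−0) = -16/37
  ⇒ ω_r²/ω_s² = -16/37
Coupling ω_s² = ω_c¹ ⇒ overall = 37/48 × -16/37 = -1/3

-1/3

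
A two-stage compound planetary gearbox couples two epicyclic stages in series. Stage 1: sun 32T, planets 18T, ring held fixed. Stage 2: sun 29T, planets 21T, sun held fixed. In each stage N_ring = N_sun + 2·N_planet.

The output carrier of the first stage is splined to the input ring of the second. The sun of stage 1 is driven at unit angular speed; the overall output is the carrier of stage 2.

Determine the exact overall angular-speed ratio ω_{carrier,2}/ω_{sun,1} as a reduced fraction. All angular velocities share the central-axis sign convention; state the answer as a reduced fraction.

142/625

Stage 1: N_ring = 32 + 2·18 = 68
Stage 1: 32(ω_s−ω_c) = −68(ω_r−ω_c),  ω_r=0, ω_s=1
Stage 1: 32(1−ω_c) = −68(0−ω_c)  ⇒  100ω_c = 32  ⇒  ω_c = 8/25
  ⇒ ω_c¹/ω_s¹ = 8/25
Stage 2: N_ring = 29 + 2·21 = 71
Stage 2: 29(ω_s−ω_c) = −71(ω_r−ω_c),  ω_s=0, ω_r=1
Stage 2: 29(0−ω_c) = −71(1−ω_c)  ⇒  100ω_c = 71  ⇒  ω_c = 71/100
  ⇒ ω_c²/ω_r² = 71/100
Coupling ω_r² = ω_c¹ ⇒ overall = 8/25 × 71/100 = 142/625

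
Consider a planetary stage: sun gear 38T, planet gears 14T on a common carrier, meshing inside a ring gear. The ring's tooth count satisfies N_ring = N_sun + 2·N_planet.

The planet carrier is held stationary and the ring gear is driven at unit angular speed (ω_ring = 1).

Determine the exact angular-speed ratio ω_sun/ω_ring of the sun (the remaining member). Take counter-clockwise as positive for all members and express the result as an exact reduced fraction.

-33/19

N_ring = 38 + 2·14 = 66
38(ω_s−ω_c) = −66(ω_r−ω_c),  ω_c=0, ω_r=1
ω_s = 0 − (66/38)(1−0) = -33/19
ω_s/ω_r = -33/19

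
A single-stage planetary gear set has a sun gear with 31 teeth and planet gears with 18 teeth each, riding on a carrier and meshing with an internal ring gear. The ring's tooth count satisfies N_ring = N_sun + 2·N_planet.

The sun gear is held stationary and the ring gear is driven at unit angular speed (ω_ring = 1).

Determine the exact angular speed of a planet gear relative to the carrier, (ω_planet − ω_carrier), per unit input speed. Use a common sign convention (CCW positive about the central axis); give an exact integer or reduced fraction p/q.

N_ring = 31 + 2·18 = 67
31(ω_s−ω_c) = −67(ω_r−ω_c),  ω_s=0, ω_r=1
31(0−ω_c) = −67(1−ω_c)  ⇒  98ω_c = 67  ⇒  ω_c = 67/98
sun–planet: 31·(0−67/98) = −18·(ω_p−ω_c)  ⇒  ω_p−ω_c = −(31/18)·(-67/98) = 2077/1764

2077/1764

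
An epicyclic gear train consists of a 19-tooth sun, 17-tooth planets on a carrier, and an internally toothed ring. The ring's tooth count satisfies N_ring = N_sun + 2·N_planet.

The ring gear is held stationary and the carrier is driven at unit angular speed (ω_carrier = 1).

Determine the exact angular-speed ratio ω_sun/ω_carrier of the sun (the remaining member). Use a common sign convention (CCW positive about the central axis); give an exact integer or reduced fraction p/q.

N_ring = 19 + 2·17 = 53
19(ω_s−ω_c) = −53(ω_r−ω_c),  ω_r=0, ω_c=1
ω_s = 1 − (53/19)(0−1) = 72/19
ω_s/ω_c = 72/19

72/19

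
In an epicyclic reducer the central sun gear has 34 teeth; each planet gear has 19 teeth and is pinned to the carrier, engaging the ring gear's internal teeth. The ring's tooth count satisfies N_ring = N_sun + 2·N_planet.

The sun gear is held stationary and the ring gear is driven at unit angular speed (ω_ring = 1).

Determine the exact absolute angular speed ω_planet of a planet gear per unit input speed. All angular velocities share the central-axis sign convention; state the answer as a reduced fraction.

36/19

N_ring = 34 + 2·19 = 72
34(ω_s−ω_c) = −72(ω_r−ω_c),  ω_s=0, ω_r=1
34(0−ω_c) = −72(1−ω_c)  ⇒  106ω_c = 72  ⇒  ω_c = 36/53
sun–planet: 34·(0−36/53) = −19·(ω_p−ω_c)  ⇒  ω_p−ω_c = −(34/19)·(-36/53) = 1224/1007
ω_p = 36/53 + 1224/1007 = 36/19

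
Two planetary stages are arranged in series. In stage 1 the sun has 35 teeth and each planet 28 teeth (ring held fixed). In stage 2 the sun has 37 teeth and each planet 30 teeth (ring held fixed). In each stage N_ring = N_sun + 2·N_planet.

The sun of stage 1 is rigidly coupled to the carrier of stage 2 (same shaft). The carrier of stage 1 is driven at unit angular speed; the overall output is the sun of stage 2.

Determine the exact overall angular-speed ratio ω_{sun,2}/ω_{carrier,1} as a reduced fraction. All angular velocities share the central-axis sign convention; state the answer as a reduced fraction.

Stage 1: N_ring = 35 + 2·28 = 91
Stage 1: 35(ω_s−ω_c) = −91(ω_r−ω_c),  ω_r=0, ω_c=1
Stage 1: ω_s = 1 − (91/35)(0−1) = 18/5
  ⇒ ω_s¹/ω_c¹ = 18/5
Stage 2: N_ring = 37 + 2·30 = 97
Stage 2: 37(ω_s−ω_c) = −97(ω_r−ω_c),  ω_r=0, ω_c=1
Stage 2: ω_s = 1 − (97/37)(0−1) = 134/37
  ⇒ ω_s²/ω_c² = 134/37
Coupling ω_c² = ω_s¹ ⇒ overall = 18/5 × 134/37 = 2412/185

2412/185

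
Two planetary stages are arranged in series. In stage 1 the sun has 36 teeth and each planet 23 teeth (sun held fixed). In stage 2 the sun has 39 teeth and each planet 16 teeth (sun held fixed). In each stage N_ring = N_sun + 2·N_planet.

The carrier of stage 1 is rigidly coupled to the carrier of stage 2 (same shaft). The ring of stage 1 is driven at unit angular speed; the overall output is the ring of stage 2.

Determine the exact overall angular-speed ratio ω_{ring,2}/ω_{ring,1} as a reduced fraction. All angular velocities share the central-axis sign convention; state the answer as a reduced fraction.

Stage 1: N_ring = 36 + 2·23 = 82
Stage 1: 36(ω_s−ω_c) = −82(ω_r−ω_c),  ω_s=0, ω_r=1
Stage 1: 36(0−ω_c) = −82(1−ω_c)  ⇒  118ω_c = 82  ⇒  ω_c = 41/59
  ⇒ ω_c¹/ω_r¹ = 41/59
Stage 2: N_ring = 39 + 2·16 = 71
Stage 2: 39(ω_s−ω_c) = −71(ω_r−ω_c),  ω_s=0, ω_c=1
Stage 2: ω_r = 1 − (39/71)(0−1) = 110/71
  ⇒ ω_r²/ω_c² = 110/71
Coupling ω_c² = ω_c¹ ⇒ overall = 41/59 × 110/71 = 4510/4189

4510/4189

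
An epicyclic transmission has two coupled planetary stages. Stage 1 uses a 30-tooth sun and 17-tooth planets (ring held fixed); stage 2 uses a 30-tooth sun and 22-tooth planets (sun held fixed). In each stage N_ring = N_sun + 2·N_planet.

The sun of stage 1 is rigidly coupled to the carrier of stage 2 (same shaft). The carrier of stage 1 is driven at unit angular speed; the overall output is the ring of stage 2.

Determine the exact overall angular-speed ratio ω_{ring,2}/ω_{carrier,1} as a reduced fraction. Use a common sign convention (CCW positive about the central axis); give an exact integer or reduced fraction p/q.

2444/555

Stage 1: N_ring = 30 + 2·17 = 64
Stage 1: 30(ω_s−ω_c) = −64(ω_r−ω_c),  ω_r=0, ω_c=1
Stage 1: ω_s = 1 − (64/30)(0−1) = 47/15
  ⇒ ω_s¹/ω_c¹ = 47/15
Stage 2: N_ring = 30 + 2·22 = 74
Stage 2: 30(ω_s−ω_c) = −74(ω_r−ω_c),  ω_s=0, ω_c=1
Stage 2: ω_r = 1 − (30/74)(0−1) = 52/37
  ⇒ ω_r²/ω_c² = 52/37
Coupling ω_c² = ω_s¹ ⇒ overall = 47/15 × 52/37 = 2444/555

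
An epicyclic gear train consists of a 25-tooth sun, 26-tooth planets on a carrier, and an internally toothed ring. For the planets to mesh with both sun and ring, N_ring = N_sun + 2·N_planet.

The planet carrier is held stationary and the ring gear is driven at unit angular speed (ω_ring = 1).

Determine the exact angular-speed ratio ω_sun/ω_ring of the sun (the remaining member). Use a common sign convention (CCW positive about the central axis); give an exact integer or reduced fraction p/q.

N_ring = 25 + 2·26 = 77
25(ω_s−ω_c) = −77(ω_r−ω_c),  ω_c=0, ω_r=1
ω_s = 0 − (77/25)(1−0) = -77/25
ω_s/ω_r = -77/25

-77/25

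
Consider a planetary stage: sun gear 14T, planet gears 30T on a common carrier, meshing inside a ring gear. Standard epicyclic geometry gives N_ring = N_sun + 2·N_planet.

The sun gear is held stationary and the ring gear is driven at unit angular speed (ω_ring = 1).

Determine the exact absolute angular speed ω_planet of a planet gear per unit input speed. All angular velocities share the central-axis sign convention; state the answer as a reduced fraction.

N_ring = 14 + 2·30 = 74
14(ω_s−ω_c) = −74(ω_r−ω_c),  ω_s=0, ω_r=1
14(0−ω_c) = −74(1−ω_c)  ⇒  88ω_c = 74  ⇒  ω_c = 37/44
sun–planet: 14·(0−37/44) = −30·(ω_p−ω_c)  ⇒  ω_p−ω_c = −(14/30)·(-37/44) = 259/660
ω_p = 37/44 + 259/660 = 37/30

37/30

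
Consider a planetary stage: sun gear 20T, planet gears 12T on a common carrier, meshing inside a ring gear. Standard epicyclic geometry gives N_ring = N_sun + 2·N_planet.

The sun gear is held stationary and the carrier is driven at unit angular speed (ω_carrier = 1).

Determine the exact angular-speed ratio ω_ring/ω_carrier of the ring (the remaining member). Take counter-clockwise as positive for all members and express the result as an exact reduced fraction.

16/11

N_ring = 20 + 2·12 = 44
20(ω_s−ω_c) = −44(ω_r−ω_c),  ω_s=0, ω_c=1
ω_r = 1 − (20/44)(0−1) = 16/11
ω_r/ω_c = 16/11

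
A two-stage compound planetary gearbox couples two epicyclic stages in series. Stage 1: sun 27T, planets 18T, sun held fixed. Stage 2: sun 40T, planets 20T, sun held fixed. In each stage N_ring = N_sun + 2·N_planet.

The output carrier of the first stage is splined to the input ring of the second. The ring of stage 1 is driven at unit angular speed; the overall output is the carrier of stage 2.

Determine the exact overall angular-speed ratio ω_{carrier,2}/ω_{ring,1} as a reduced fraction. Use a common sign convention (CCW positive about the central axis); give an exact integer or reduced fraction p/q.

Stage 1: N_ring = 27 + 2·18 = 63
Stage 1: 27(ω_s−ω_c) = −63(ω_r−ω_c),  ω_s=0, ω_r=1
Stage 1: 27(0−ω_c) = −63(1−ω_c)  ⇒  90ω_c = 63  ⇒  ω_c = 7/10
  ⇒ ω_c¹/ω_r¹ = 7/10
Stage 2: N_ring = 40 + 2·20 = 80
Stage 2: 40(ω_s−ω_c) = −80(ω_r−ω_c),  ω_s=0, ω_r=1
Stage 2: 40(0−ω_c) = −80(1−ω_c)  ⇒  120ω_c = 80  ⇒  ω_c = 2/3
  ⇒ ω_c²/ω_r² = 2/3
Coupling ω_r² = ω_c¹ ⇒ overall = 7/10 × 2/3 = 7/15

7/15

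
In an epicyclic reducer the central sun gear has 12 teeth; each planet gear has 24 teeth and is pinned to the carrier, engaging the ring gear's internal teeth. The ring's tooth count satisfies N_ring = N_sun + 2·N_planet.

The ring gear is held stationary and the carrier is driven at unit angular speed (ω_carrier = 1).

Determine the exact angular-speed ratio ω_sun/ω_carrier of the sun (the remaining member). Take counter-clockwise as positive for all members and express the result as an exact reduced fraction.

N_ring = 12 + 2·24 = 60
12(ω_s−ω_c) = −60(ω_r−ω_c),  ω_r=0, ω_c=1
ω_s = 1 − (60/12)(0−1) = 6
ω_s/ω_c = 6

6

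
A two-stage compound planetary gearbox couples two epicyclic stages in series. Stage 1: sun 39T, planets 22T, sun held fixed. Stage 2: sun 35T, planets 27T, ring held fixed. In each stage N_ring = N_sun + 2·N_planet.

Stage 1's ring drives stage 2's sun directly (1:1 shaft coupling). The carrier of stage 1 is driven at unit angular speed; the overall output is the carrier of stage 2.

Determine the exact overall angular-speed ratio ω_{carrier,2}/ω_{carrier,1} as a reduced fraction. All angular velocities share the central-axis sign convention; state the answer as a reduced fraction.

2135/5146

Stage 1: N_ring = 39 + 2·22 = 83
Stage 1: 39(ω_s−ω_c) = −83(ω_r−ω_c),  ω_s=0, ω_c=1
Stage 1: ω_r = 1 − (39/83)(0−1) = 122/83
  ⇒ ω_r¹/ω_c¹ = 122/83
Stage 2: N_ring = 35 + 2·27 = 89
Stage 2: 35(ω_s−ω_c) = −89(ω_r−ω_c),  ω_r=0, ω_s=1
Stage 2: 35(1−ω_c) = −89(0−ω_c)  ⇒  124ω_c = 35  ⇒  ω_c = 35/124
  ⇒ ω_c²/ω_s² = 35/124
Coupling ω_s² = ω_r¹ ⇒ overall = 122/83 × 35/124 = 2135/5146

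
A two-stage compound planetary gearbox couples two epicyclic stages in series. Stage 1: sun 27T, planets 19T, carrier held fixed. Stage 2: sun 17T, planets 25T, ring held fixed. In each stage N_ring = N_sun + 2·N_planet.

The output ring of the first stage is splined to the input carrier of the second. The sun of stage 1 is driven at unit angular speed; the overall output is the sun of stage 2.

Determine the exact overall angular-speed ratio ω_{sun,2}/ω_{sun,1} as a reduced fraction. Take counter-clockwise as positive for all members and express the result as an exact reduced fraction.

-2268/1105

Stage 1: N_ring = 27 + 2·19 = 65
Stage 1: 27(ω_s−ω_c) = −65(ω_r−ω_c),  ω_c=0, ω_s=1
Stage 1: ω_r = 0 − (27/65)(1−0) = -27/65
  ⇒ ω_r¹/ω_s¹ = -27/65
Stage 2: N_ring = 17 + 2·25 = 67
Stage 2: 17(ω_s−ω_c) = −67(ω_r−ω_c),  ω_r=0, ω_c=1
Stage 2: ω_s = 1 − (67/17)(0−1) = 84/17
  ⇒ ω_s²/ω_c² = 84/17
Coupling ω_c² = ω_r¹ ⇒ overall = -27/65 × 84/17 = -2268/1105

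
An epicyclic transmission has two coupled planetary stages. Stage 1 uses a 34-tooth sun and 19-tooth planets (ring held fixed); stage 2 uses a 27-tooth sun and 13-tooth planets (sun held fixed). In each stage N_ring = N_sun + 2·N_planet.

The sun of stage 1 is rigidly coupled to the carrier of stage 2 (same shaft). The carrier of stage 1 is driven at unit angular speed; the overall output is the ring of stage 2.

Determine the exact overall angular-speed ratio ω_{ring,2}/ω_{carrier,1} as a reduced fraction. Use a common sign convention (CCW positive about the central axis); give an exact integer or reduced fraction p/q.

80/17

Stage 1: N_ring = 34 + 2·19 = 72
Stage 1: 34(ω_s−ω_c) = −72(ω_r−ω_c),  ω_r=0, ω_c=1
Stage 1: ω_s = 1 − (72/34)(0−1) = 53/17
  ⇒ ω_s¹/ω_c¹ = 53/17
Stage 2: N_ring = 27 + 2·13 = 53
Stage 2: 27(ω_s−ω_c) = −53(ω_r−ω_c),  ω_s=0, ω_c=1
Stage 2: ω_r = 1 − (27/53)(0−1) = 80/53
  ⇒ ω_r²/ω_c² = 80/53
Coupling ω_c² = ω_s¹ ⇒ overall = 53/17 × 80/53 = 80/17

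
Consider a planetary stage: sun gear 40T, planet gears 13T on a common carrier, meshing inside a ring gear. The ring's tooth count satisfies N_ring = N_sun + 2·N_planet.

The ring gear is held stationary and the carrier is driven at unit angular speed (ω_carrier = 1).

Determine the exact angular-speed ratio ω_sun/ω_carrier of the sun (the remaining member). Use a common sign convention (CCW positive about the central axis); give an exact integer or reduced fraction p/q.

53/20

N_ring = 40 + 2·13 = 66
40(ω_s−ω_c) = −66(ω_r−ω_c),  ω_r=0, ω_c=1
ω_s = 1 − (66/40)(0−1) = 53/20
ω_s/ω_c = 53/20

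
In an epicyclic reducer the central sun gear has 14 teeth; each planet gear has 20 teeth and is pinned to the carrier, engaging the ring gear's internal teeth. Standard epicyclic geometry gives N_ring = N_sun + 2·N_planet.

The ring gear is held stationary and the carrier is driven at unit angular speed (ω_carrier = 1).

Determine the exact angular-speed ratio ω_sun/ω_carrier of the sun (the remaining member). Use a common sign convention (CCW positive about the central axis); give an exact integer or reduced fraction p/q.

34/7

N_ring = 14 + 2·20 = 54
14(ω_s−ω_c) = −54(ω_r−ω_c),  ω_r=0, ω_c=1
ω_s = 1 − (54/14)(0−1) = 34/7
ω_s/ω_c = 34/7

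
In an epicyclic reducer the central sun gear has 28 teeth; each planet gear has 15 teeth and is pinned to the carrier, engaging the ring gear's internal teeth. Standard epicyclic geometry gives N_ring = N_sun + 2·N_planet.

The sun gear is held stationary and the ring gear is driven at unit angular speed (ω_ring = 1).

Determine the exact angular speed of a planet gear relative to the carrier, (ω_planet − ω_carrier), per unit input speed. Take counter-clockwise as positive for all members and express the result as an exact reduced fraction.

N_ring = 28 + 2·15 = 58
28(ω_s−ω_c) = −58(ω_r−ω_c),  ω_s=0, ω_r=1
28(0−ω_c) = −58(1−ω_c)  ⇒  86ω_c = 58  ⇒  ω_c = 29/43
sun–planet: 28·(0−29/43) = −15·(ω_p−ω_c)  ⇒  ω_p−ω_c = −(28/15)·(-29/43) = 812/645

812/645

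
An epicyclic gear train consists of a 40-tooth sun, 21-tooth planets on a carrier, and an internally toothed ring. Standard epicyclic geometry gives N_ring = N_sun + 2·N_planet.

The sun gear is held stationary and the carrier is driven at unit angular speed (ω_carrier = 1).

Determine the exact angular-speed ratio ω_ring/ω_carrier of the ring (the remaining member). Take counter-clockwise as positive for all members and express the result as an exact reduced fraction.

N_ring = 40 + 2·21 = 82
40(ω_s−ω_c) = −82(ω_r−ω_c),  ω_s=0, ω_c=1
ω_r = 1 − (40/82)(0−1) = 61/41
ω_r/ω_c = 61/41

61/41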